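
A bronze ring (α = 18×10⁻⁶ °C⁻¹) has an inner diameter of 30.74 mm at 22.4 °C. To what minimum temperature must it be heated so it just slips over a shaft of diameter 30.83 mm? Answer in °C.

T = 185 °C

Required Δd = 30.83 − 30.74 = 0.09 mm
Δd = αd₀ΔT ⇒ ΔT = Δd/(αd₀) = 0.09 / (18×10⁻⁶ × 30.74) = 162.65 K
T_min = 22.4 + 162.65 = 185.05 °C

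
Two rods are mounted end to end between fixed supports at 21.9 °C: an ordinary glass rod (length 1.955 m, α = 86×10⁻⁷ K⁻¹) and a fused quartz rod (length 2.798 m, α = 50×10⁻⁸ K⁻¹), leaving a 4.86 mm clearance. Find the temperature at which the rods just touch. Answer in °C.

T = 289 °C

α₁L₁ = 1.6813×10⁻⁵ m/K, α₂L₂ = 1.399×10⁻⁶ m/K → total 1.8212×10⁻⁵ m/K
ΔT = g/(α₁L₁+α₂L₂) = 4.86×10⁻³ / 1.8212×10⁻⁵ = 266.86 K
T = 21.9 + 266.86 = 288.76 °C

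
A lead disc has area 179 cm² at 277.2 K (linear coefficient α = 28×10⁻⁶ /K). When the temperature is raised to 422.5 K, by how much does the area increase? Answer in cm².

ΔA = 1.46 cm²

Area coefficient ≈ 2α; |ΔT| = 145.3 K
ΔA = 2αA₀ΔT = 2(28×10⁻⁶)(179)(145.3) = 1.46 cm²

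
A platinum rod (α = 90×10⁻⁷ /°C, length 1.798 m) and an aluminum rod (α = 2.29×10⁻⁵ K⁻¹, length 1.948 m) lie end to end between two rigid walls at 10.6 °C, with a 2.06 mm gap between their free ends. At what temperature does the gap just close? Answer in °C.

T = 44.5 °C

Gap closes when ΔL₁ + ΔL₂ = 2.06 mm = 2.06×10⁻³ m
(α₁L₁ + α₂L₂)ΔT = g
α₁L₁ + α₂L₂ = 90×10⁻⁷×1.798 + 2.29×10⁻⁵×1.948 = 6.07912×10⁻⁵ m/K
ΔT = 2.06×10⁻³ / 6.07912×10⁻⁵ = 33.886 K
T = 10.6 + 33.886 = 44.486 °C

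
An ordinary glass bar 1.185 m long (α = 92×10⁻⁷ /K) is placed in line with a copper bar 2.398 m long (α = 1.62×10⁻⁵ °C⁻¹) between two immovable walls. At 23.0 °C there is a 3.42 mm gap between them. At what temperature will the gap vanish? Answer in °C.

T = 91.7 °C

α₁L₁ = 1.0902×10⁻⁵ m/K, α₂L₂ = 3.88476×10⁻⁵ m/K → total 4.97496×10⁻⁵ m/K
ΔT = g/(α₁L₁+α₂L₂) = 3.42×10⁻³ / 4.97496×10⁻⁵ = 68.744 K
T = 23.0 + 68.744 = 91.744 °C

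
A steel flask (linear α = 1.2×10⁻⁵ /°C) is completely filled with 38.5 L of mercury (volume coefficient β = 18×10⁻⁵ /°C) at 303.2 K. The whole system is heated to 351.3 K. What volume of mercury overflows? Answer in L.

The flask also expands: β_container ≈ 3α = 3.6×10⁻⁵ /K
Net overflow = V₀(β_liq − 3α_cont)ΔT
β − 3α = 1.80×10⁻⁴ − 3.6×10⁻⁵ = 1.44×10⁻⁴ /K; ΔT = 48.1 K
ΔV = 38.5 × 1.44×10⁻⁴ × 48.1 = 0.267 L

0.267 L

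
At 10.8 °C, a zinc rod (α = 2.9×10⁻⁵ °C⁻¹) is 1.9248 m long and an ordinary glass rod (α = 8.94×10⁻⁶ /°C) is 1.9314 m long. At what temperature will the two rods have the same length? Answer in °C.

T = 182.0 °C

Equal length when α₁L₁ΔT − α₂L₂ΔT = L₂ − L₁ = 6.60×10⁻³ m
α₁L₁ = 5.58192×10⁻⁵, α₂L₂ = 1.7266716×10⁻⁵ → Δ(αL) = 3.8552484×10⁻⁵ m/K
ΔT = 6.60×10⁻³ / 3.8552484×10⁻⁵ = 171.195 K, so T = 10.8 + 171.195 = 181.995 °C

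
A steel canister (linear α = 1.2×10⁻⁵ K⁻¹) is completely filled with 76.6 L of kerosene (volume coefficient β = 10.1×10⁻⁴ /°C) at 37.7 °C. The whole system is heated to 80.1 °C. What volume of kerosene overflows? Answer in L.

The canister also expands: β_container ≈ 3α = 3.6×10⁻⁵ /K
Net overflow = V₀(β_liq − 3α_cont)ΔT
β − 3α = 1.01×10⁻³ − 3.6×10⁻⁵ = 9.74×10⁻⁴ /K; ΔT = 42.4 K
ΔV = 76.6 × 9.74×10⁻⁴ × 42.4 = 3.16 L

3.16 L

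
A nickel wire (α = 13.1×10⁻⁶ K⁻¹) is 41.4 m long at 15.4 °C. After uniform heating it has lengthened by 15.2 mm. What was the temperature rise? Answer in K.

ΔT = 28.0 K

ΔL = αL₀ΔT ⇒ ΔT = ΔL / (αL₀)
ΔT = 15.2×10⁻³ m / (13.1×10⁻⁶ × 41.4 m) = 28.027 K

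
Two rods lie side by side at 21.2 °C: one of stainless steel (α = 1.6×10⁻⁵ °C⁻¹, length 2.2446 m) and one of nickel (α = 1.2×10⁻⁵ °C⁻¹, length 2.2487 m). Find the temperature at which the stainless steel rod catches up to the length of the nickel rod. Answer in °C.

Equal length when α₁L₁ΔT − α₂L₂ΔT = L₂ − L₁ = 4.10×10⁻³ m
α₁L₁ = 3.59136×10⁻⁵, α₂L₂ = 2.69844×10⁻⁵ → Δ(αL) = 8.9292×10⁻⁶ m/K
ΔT = 4.10×10⁻³ / 8.9292×10⁻⁶ = 459.168 K, so T = 21.2 + 459.168 = 480.368 °C

T = 480.4 °C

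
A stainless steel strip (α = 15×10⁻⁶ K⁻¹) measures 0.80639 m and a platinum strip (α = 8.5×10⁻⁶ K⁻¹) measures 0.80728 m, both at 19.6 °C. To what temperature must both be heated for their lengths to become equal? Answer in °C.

L₁(1 + α₁ΔT) = L₂(1 + α₂ΔT) ⇒ ΔT = (L₂ − L₁)/(α₁L₁ − α₂L₂)
L₂ − L₁ = 0.80728 − 0.80639 = 8.90×10⁻⁴ m
α₁L₁ − α₂L₂ = 15×10⁻⁶×0.80639 − 8.5×10⁻⁶×0.80728 = 5.23397×10⁻⁶ m/K
ΔT = 8.90×10⁻⁴ / 5.23397×10⁻⁶ = 170.043 K
T = 19.6 + 170.043 = 189.643 °C

T = 189.6 °C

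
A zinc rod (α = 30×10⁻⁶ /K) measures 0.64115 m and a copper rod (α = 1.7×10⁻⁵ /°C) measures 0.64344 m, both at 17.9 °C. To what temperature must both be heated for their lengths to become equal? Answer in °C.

Equal length when α₁L₁ΔT − α₂L₂ΔT = L₂ − L₁ = 2.29×10⁻³ m
α₁L₁ = 1.92345×10⁻⁵, α₂L₂ = 1.093848×10⁻⁵ → Δ(αL) = 8.29602×10⁻⁶ m/K
ΔT = 2.29×10⁻³ / 8.29602×10⁻⁶ = 276.036 K, so T = 17.9 + 276.036 = 293.936 °C

T = 293.9 °C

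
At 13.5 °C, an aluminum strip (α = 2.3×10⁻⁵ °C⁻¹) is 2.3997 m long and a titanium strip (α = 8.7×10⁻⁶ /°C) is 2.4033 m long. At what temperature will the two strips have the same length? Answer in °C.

T = 118.5 °C

Equal length when α₁L₁ΔT − α₂L₂ΔT = L₂ − L₁ = 3.60×10⁻³ m
α₁L₁ = 5.51931×10⁻⁵, α₂L₂ = 2.090871×10⁻⁵ → Δ(αL) = 3.428439×10⁻⁵ m/K
ΔT = 3.60×10⁻³ / 3.428439×10⁻⁵ = 105.004 K, so T = 13.5 + 105.004 = 118.504 °C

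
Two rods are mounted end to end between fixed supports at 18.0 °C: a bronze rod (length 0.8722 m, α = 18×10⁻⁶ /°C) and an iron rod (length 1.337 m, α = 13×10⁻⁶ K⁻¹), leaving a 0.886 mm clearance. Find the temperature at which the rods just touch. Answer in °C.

T = 44.8 °C

α₁L₁ = 1.56996×10⁻⁵ m/K, α₂L₂ = 1.7381×10⁻⁵ m/K → total 3.30806×10⁻⁵ m/K
ΔT = g/(α₁L₁+α₂L₂) = 8.86×10⁻⁴ / 3.30806×10⁻⁵ = 26.783 K
T = 18.0 + 26.783 = 44.783 °C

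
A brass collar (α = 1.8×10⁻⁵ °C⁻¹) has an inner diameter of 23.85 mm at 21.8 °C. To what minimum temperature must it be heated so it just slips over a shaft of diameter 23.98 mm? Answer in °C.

T = 325 °C

Required Δd = 23.98 − 23.85 = 0.13 mm
Δd = αd₀ΔT ⇒ ΔT = Δd/(αd₀) = 0.13 / (1.8×10⁻⁵ × 23.85) = 302.82 K
T_min = 21.8 + 302.82 = 324.62 °C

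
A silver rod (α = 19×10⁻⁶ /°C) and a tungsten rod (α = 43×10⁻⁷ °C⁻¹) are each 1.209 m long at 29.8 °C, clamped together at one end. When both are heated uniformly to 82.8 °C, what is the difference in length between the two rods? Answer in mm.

0.942 mm

ΔT = 53.0 K
silver: ΔL = 19×10⁻⁶ × 1.209 m × 53.0 = 1.2175×10⁻³ m = 1.2175 mm
tungsten: ΔL = 43×10⁻⁷ × 1.209 m × 53.0 = 2.7553×10⁻⁴ m = 0.27553 mm
difference = 1.2175 − 0.27553 = 0.94197 mm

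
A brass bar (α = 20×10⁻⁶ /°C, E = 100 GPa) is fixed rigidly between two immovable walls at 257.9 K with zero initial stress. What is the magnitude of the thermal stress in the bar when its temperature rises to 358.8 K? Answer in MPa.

Fully constrained: the free strain ε = αΔT is blocked, so σ = Eε = EαΔT.
|ΔT| = 100.9 K
σ = 100×10⁹ × 20×10⁻⁶ × 100.9 = 2.02×10⁸ Pa

σ = 202 MPa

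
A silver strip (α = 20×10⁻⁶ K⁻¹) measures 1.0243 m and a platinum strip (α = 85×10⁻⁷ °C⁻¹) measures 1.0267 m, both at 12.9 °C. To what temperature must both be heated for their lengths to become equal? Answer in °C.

T = 217.0 °C

L₁(1 + α₁ΔT) = L₂(1 + α₂ΔT) ⇒ ΔT = (L₂ − L₁)/(α₁L₁ − α₂L₂)
L₂ − L₁ = 1.0267 − 1.0243 = 2.40×10⁻³ m
α₁L₁ − α₂L₂ = 20×10⁻⁶×1.0243 − 85×10⁻⁷×1.0267 = 1.175905×10⁻⁵ m/K
ΔT = 2.40×10⁻³ / 1.175905×10⁻⁵ = 204.098 K
T = 12.9 + 204.098 = 216.998 °C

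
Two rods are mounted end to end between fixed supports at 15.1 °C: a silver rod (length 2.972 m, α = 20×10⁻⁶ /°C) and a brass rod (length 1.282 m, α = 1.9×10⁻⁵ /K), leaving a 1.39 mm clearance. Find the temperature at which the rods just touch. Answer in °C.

T = 31.7 °C

Gap closes when ΔL₁ + ΔL₂ = 1.39 mm = 1.39×10⁻³ m
(α₁L₁ + α₂L₂)ΔT = g
α₁L₁ + α₂L₂ = 20×10⁻⁶×2.972 + 1.9×10⁻⁵×1.282 = 8.3798×10⁻⁵ m/K
ΔT = 1.39×10⁻³ / 8.3798×10⁻⁵ = 16.588 K
T = 15.1 + 16.588 = 31.688 °C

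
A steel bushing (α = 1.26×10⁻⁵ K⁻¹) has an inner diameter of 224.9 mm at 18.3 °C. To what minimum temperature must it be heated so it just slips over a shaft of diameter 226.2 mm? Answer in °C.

Required Δd = 226.2 − 224.9 = 1.3 mm
Δd = αd₀ΔT ⇒ ΔT = Δd/(αd₀) = 1.3 / (1.26×10⁻⁵ × 224.9) = 458.76 K
T_min = 18.3 + 458.76 = 477.06 °C

T = 477 °C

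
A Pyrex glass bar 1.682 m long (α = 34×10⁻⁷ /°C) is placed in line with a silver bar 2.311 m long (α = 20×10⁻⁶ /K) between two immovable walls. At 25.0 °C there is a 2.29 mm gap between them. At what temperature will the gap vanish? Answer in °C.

α₁L₁ = 5.7188×10⁻⁶ m/K, α₂L₂ = 4.622×10⁻⁵ m/K → total 5.19388×10⁻⁵ m/K
ΔT = g/(α₁L₁+α₂L₂) = 2.29×10⁻³ / 5.19388×10⁻⁵ = 44.090 K
T = 25.0 + 44.090 = 69.090 °C

T = 69.1 °C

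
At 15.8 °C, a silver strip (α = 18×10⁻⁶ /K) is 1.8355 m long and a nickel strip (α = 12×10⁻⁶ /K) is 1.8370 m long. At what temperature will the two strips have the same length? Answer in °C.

Equal length when α₁L₁ΔT − α₂L₂ΔT = L₂ − L₁ = 1.50×10⁻³ m
α₁L₁ = 3.3039×10⁻⁵, α₂L₂ = 2.2044×10⁻⁵ → Δ(αL) = 1.0995×10⁻⁵ m/K
ΔT = 1.50×10⁻³ / 1.0995×10⁻⁵ = 136.426 K, so T = 15.8 + 136.426 = 152.226 °C

T = 152.2 °C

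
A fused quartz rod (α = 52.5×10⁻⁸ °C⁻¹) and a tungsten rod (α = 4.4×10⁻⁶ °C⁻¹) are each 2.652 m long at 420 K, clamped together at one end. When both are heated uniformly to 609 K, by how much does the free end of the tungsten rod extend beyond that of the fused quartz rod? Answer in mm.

1.94 mm

ΔT = 189 K
fused quartz: ΔL = 52.5×10⁻⁸ × 2.652 m × 189 = 2.6314×10⁻⁴ m = 0.26314 mm
tungsten: ΔL = 4.4×10⁻⁶ × 2.652 m × 189 = 2.2054×10⁻³ m = 2.2054 mm
difference = 2.2054 − 0.26314 = 1.94226 mm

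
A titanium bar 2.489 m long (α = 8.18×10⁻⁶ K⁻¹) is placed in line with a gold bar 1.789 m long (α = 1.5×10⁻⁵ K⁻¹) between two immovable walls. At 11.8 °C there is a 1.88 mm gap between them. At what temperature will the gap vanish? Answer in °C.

T = 51.6 °C

α₁L₁ = 2.036002×10⁻⁵ m/K, α₂L₂ = 2.6835×10⁻⁵ m/K → total 4.719502×10⁻⁵ m/K
ΔT = g/(α₁L₁+α₂L₂) = 1.88×10⁻³ / 4.719502×10⁻⁵ = 39.835 K
T = 11.8 + 39.835 = 51.635 °C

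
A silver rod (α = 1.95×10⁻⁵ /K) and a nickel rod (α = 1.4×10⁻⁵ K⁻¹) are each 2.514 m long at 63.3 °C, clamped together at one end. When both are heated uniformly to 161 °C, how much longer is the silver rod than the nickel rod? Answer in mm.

ΔT = 97.7 K
silver: ΔL = 1.95×10⁻⁵ × 2.514 m × 97.7 = 4.7895×10⁻³ m = 4.7895 mm
nickel: ΔL = 1.4×10⁻⁵ × 2.514 m × 97.7 = 3.4386×10⁻³ m = 3.4386 mm
difference = 4.7895 − 3.4386 = 1.3509 mm

1.35 mm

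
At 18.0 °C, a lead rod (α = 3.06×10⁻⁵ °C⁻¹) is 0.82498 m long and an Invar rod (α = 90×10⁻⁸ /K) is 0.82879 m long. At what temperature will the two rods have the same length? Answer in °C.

L₁(1 + α₁ΔT) = L₂(1 + α₂ΔT) ⇒ ΔT = (L₂ − L₁)/(α₁L₁ − α₂L₂)
L₂ − L₁ = 0.82879 − 0.82498 = 3.81×10⁻³ m
α₁L₁ − α₂L₂ = 3.06×10⁻⁵×0.82498 − 90×10⁻⁸×0.82879 = 2.4498477×10⁻⁵ m/K
ΔT = 3.81×10⁻³ / 2.4498477×10⁻⁵ = 155.520 K
T = 18.0 + 155.520 = 173.520 °C

T = 173.5 °C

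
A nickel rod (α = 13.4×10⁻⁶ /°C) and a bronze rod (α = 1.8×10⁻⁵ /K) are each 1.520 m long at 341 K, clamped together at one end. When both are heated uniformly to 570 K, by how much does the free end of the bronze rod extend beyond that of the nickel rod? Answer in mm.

1.60 mm

ΔT = 229 K
nickel: ΔL = 13.4×10⁻⁶ × 1.520 m × 229 = 4.6643×10⁻³ m = 4.6643 mm
bronze: ΔL = 1.8×10⁻⁵ × 1.520 m × 229 = 6.2654×10⁻³ m = 6.2654 mm
difference = 6.2654 − 4.6643 = 1.6011 mm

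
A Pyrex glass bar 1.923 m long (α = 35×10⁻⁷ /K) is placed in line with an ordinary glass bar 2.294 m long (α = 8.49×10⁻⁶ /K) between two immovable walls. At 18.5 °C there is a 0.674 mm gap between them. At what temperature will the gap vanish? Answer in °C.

T = 44.2 °C

α₁L₁ = 6.7305×10⁻⁶ m/K, α₂L₂ = 1.947606×10⁻⁵ m/K → total 2.620656×10⁻⁵ m/K
ΔT = g/(α₁L₁+α₂L₂) = 6.74×10⁻⁴ / 2.620656×10⁻⁵ = 25.719 K
T = 18.5 + 25.719 = 44.219 °C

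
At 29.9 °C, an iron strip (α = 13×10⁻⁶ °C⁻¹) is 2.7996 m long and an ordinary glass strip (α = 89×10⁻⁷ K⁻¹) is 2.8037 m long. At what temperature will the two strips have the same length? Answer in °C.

L₁(1 + α₁ΔT) = L₂(1 + α₂ΔT) ⇒ ΔT = (L₂ − L₁)/(α₁L₁ − α₂L₂)
L₂ − L₁ = 2.8037 − 2.7996 = 4.10×10⁻³ m
α₁L₁ − α₂L₂ = 13×10⁻⁶×2.7996 − 89×10⁻⁷×2.8037 = 1.144187×10⁻⁵ m/K
ΔT = 4.10×10⁻³ / 1.144187×10⁻⁵ = 358.333 K
T = 29.9 + 358.333 = 388.233 °C

T = 388.2 °C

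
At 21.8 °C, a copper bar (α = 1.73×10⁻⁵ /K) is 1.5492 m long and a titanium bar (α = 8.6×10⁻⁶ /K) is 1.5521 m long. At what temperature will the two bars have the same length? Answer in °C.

T = 237.4 °C

L₁(1 + α₁ΔT) = L₂(1 + α₂ΔT) ⇒ ΔT = (L₂ − L₁)/(α₁L₁ − α₂L₂)
L₂ − L₁ = 1.5521 − 1.5492 = 2.90×10⁻³ m
α₁L₁ − α₂L₂ = 1.73×10⁻⁵×1.5492 − 8.6×10⁻⁶×1.5521 = 1.34531×10⁻⁵ m/K
ΔT = 2.90×10⁻³ / 1.34531×10⁻⁵ = 215.564 K
T = 21.8 + 215.564 = 237.364 °C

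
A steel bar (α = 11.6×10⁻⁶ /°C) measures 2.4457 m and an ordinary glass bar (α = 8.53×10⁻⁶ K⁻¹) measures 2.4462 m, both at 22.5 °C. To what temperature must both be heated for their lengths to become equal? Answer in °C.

T = 89.13 °C

Equal length when α₁L₁ΔT − α₂L₂ΔT = L₂ − L₁ = 5.00×10⁻⁴ m
α₁L₁ = 2.837012×10⁻⁵, α₂L₂ = 2.0866086×10⁻⁵ → Δ(αL) = 7.504034×10⁻⁶ m/K
ΔT = 5.00×10⁻⁴ / 7.504034×10⁻⁶ = 66.6308 K, so T = 22.5 + 66.6308 = 89.1308 °C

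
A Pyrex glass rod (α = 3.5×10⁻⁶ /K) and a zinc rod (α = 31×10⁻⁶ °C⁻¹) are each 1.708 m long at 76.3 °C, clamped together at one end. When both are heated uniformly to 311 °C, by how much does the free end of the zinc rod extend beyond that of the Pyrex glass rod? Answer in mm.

ΔT = 234.7 K
Pyrex glass: ΔL = 3.5×10⁻⁶ × 1.708 m × 234.7 = 1.4030×10⁻³ m = 1.4030 mm
zinc: ΔL = 31×10⁻⁶ × 1.708 m × 234.7 = 1.2427×10⁻² m = 12.427 mm
difference = 12.427 − 1.4030 = 11.024 mm

11.0 mm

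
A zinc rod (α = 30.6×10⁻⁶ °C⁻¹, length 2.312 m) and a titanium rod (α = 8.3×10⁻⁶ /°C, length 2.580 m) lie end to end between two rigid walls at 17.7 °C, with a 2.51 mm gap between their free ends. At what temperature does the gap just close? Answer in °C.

T = 44.9 °C

Gap closes when ΔL₁ + ΔL₂ = 2.51 mm = 2.51×10⁻³ m
(α₁L₁ + α₂L₂)ΔT = g
α₁L₁ + α₂L₂ = 30.6×10⁻⁶×2.312 + 8.3×10⁻⁶×2.580 = 9.21612×10⁻⁵ m/K
ΔT = 2.51×10⁻³ / 9.21612×10⁻⁵ = 27.235 K
T = 17.7 + 27.235 = 44.935 °C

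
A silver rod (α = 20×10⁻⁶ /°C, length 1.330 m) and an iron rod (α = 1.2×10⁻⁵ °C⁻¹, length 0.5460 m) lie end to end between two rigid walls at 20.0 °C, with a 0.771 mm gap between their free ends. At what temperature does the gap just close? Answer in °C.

Gap closes when ΔL₁ + ΔL₂ = 0.771 mm = 7.71×10⁻⁴ m
(α₁L₁ + α₂L₂)ΔT = g
α₁L₁ + α₂L₂ = 20×10⁻⁶×1.330 + 1.2×10⁻⁵×0.5460 = 3.3152×10⁻⁵ m/K
ΔT = 7.71×10⁻⁴ / 3.3152×10⁻⁵ = 23.257 K
T = 20.0 + 23.257 = 43.257 °C

T = 43.3 °C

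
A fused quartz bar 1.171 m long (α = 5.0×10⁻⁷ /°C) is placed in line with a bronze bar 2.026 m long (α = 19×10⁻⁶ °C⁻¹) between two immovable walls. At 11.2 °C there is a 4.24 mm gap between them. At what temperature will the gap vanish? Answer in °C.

α₁L₁ = 5.855×10⁻⁷ m/K, α₂L₂ = 3.8494×10⁻⁵ m/K → total 3.90795×10⁻⁵ m/K
ΔT = g/(α₁L₁+α₂L₂) = 4.24×10⁻³ / 3.90795×10⁻⁵ = 108.50 K
T = 11.2 + 108.50 = 119.70 °C

T = 120 °C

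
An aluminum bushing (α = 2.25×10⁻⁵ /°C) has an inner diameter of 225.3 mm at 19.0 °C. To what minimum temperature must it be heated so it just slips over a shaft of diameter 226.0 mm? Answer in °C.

T = 157 °C

Required Δd = 226.0 − 225.3 = 0.7 mm
Δd = αd₀ΔT ⇒ ΔT = Δd/(αd₀) = 0.7 / (2.25×10⁻⁵ × 225.3) = 138.09 K
T_min = 19.0 + 138.09 = 157.09 °C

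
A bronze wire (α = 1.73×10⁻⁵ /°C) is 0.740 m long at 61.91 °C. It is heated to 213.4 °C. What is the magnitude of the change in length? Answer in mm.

ΔL = 1.94 mm

|ΔT| = |213.4 − 61.91| = 151.49 K
ΔL = αL₀ΔT = (1.73×10⁻⁵)(0.740)(151.49) = 1.94×10⁻³ m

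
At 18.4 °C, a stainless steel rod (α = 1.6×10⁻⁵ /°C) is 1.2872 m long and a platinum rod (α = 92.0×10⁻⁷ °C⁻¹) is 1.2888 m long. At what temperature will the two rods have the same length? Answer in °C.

T = 201.5 °C

L₁(1 + α₁ΔT) = L₂(1 + α₂ΔT) ⇒ ΔT = (L₂ − L₁)/(α₁L₁ − α₂L₂)
L₂ − L₁ = 1.2888 − 1.2872 = 1.60×10⁻³ m
α₁L₁ − α₂L₂ = 1.6×10⁻⁵×1.2872 − 92.0×10⁻⁷×1.2888 = 8.73824×10⁻⁶ m/K
ΔT = 1.60×10⁻³ / 8.73824×10⁻⁶ = 183.103 K
T = 18.4 + 183.103 = 201.503 °C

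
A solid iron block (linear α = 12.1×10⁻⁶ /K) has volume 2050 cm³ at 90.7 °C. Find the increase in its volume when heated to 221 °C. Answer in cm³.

ΔV = 9.70 cm³

Isotropic solid: β ≈ 3α = 3.6×10⁻⁵ /K; ΔT = 130.3 K
ΔV = 3αV₀ΔT = 3(12.1×10⁻⁶)(2050)(130.3) = 9.70 cm³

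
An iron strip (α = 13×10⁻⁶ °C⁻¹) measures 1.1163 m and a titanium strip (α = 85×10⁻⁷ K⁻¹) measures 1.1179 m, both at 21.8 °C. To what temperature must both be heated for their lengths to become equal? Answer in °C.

T = 341.2 °C

L₁(1 + α₁ΔT) = L₂(1 + α₂ΔT) ⇒ ΔT = (L₂ − L₁)/(α₁L₁ − α₂L₂)
L₂ − L₁ = 1.1179 − 1.1163 = 1.60×10⁻³ m
α₁L₁ − α₂L₂ = 13×10⁻⁶×1.1163 − 85×10⁻⁷×1.1179 = 5.00975×10⁻⁶ m/K
ΔT = 1.60×10⁻³ / 5.00975×10⁻⁶ = 319.377 K
T = 21.8 + 319.377 = 341.177 °C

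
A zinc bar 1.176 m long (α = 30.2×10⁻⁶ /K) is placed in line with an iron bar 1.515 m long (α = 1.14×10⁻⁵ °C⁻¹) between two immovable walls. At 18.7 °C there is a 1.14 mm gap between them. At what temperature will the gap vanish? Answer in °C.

Gap closes when ΔL₁ + ΔL₂ = 1.14 mm = 1.14×10⁻³ m
(α₁L₁ + α₂L₂)ΔT = g
α₁L₁ + α₂L₂ = 30.2×10⁻⁶×1.176 + 1.14×10⁻⁵×1.515 = 5.27862×10⁻⁵ m/K
ΔT = 1.14×10⁻³ / 5.27862×10⁻⁵ = 21.597 K
T = 18.7 + 21.597 = 40.297 °C

T = 40.3 °C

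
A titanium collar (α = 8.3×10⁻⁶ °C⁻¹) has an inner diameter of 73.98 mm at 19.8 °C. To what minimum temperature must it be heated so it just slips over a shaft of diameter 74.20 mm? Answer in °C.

T = 378 °C

Required Δd = 74.20 − 73.98 = 0.22 mm
Δd = αd₀ΔT ⇒ ΔT = Δd/(αd₀) = 0.22 / (8.3×10⁻⁶ × 73.98) = 358.29 K
T_min = 19.8 + 358.29 = 378.09 °C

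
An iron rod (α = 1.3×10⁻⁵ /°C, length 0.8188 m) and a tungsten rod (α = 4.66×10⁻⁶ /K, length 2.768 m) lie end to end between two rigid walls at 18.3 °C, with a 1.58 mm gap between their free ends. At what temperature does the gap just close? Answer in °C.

α₁L₁ = 1.06444×10⁻⁵ m/K, α₂L₂ = 1.289888×10⁻⁵ m/K → total 2.354328×10⁻⁵ m/K
ΔT = g/(α₁L₁+α₂L₂) = 1.58×10⁻³ / 2.354328×10⁻⁵ = 67.110 K
T = 18.3 + 67.110 = 85.410 °C

T = 85.4 °C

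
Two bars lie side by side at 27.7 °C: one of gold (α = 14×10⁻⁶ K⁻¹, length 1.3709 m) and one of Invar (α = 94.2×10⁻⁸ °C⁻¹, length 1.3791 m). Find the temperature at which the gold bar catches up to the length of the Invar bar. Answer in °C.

T = 486.0 °C

Equal length when α₁L₁ΔT − α₂L₂ΔT = L₂ − L₁ = 8.20×10⁻³ m
α₁L₁ = 1.91926×10⁻⁵, α₂L₂ = 1.2991122×10⁻⁶ → Δ(αL) = 1.78934878×10⁻⁵ m/K
ΔT = 8.20×10⁻³ / 1.78934878×10⁻⁵ = 458.267 K, so T = 27.7 + 458.267 = 485.967 °C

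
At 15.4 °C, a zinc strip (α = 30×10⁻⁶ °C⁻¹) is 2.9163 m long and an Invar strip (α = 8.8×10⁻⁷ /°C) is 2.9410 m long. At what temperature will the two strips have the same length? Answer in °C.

T = 306.3 °C

L₁(1 + α₁ΔT) = L₂(1 + α₂ΔT) ⇒ ΔT = (L₂ − L₁)/(α₁L₁ − α₂L₂)
L₂ − L₁ = 2.9410 − 2.9163 = 2.47×10⁻² m
α₁L₁ − α₂L₂ = 30×10⁻⁶×2.9163 − 8.8×10⁻⁷×2.9410 = 8.490092×10⁻⁵ m/K
ΔT = 2.47×10⁻² / 8.490092×10⁻⁵ = 290.927 K
T = 15.4 + 290.927 = 306.327 °C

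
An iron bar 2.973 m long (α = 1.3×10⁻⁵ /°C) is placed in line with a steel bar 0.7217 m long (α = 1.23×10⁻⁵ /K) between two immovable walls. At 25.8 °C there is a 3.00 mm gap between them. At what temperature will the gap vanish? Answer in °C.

T = 88.9 °C

α₁L₁ = 3.8649×10⁻⁵ m/K, α₂L₂ = 8.87691×10⁻⁶ m/K → total 4.752591×10⁻⁵ m/K
ΔT = g/(α₁L₁+α₂L₂) = 3.00×10⁻³ / 4.752591×10⁻⁵ = 63.123 K
T = 25.8 + 63.123 = 88.923 °C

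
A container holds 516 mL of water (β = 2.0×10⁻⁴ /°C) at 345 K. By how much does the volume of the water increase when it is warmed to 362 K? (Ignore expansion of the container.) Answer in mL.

|ΔT| = |362 − 345| = 17 K
ΔV = βV₀ΔT = (2.0×10⁻⁴)(516)(17) = 1.75 mL

ΔV = 1.75 mL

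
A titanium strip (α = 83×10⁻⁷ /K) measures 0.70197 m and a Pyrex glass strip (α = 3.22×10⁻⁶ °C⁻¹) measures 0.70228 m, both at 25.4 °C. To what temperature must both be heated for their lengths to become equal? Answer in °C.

L₁(1 + α₁ΔT) = L₂(1 + α₂ΔT) ⇒ ΔT = (L₂ − L₁)/(α₁L₁ − α₂L₂)
L₂ − L₁ = 0.70228 − 0.70197 = 3.10×10⁻⁴ m
α₁L₁ − α₂L₂ = 83×10⁻⁷×0.70197 − 3.22×10⁻⁶×0.70228 = 3.5650094×10⁻⁶ m/K
ΔT = 3.10×10⁻⁴ / 3.5650094×10⁻⁶ = 86.956 K
T = 25.4 + 86.956 = 112.356 °C

T = 112.4 °C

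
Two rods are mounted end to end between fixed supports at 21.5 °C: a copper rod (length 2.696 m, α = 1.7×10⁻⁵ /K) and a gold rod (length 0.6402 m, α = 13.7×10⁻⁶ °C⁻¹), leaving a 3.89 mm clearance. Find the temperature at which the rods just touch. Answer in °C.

α₁L₁ = 4.5832×10⁻⁵ m/K, α₂L₂ = 8.77074×10⁻⁶ m/K → total 5.460274×10⁻⁵ m/K
ΔT = g/(α₁L₁+α₂L₂) = 3.89×10⁻³ / 5.460274×10⁻⁵ = 71.242 K
T = 21.5 + 71.242 = 92.742 °C

T = 92.7 °C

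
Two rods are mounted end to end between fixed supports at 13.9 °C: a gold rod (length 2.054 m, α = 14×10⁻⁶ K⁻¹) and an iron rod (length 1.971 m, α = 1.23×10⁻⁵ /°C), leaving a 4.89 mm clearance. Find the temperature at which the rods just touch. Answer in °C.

Gap closes when ΔL₁ + ΔL₂ = 4.89 mm = 4.89×10⁻³ m
(α₁L₁ + α₂L₂)ΔT = g
α₁L₁ + α₂L₂ = 14×10⁻⁶×2.054 + 1.23×10⁻⁵×1.971 = 5.29993×10⁻⁵ m/K
ΔT = 4.89×10⁻³ / 5.29993×10⁻⁵ = 92.27 K
T = 13.9 + 92.27 = 106.17 °C

T = 106 °C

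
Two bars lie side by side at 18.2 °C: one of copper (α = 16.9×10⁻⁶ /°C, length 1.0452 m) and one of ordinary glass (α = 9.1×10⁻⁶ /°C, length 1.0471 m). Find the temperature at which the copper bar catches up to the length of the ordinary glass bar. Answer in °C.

L₁(1 + α₁ΔT) = L₂(1 + α₂ΔT) ⇒ ΔT = (L₂ − L₁)/(α₁L₁ − α₂L₂)
L₂ − L₁ = 1.0471 − 1.0452 = 1.90×10⁻³ m
α₁L₁ − α₂L₂ = 16.9×10⁻⁶×1.0452 − 9.1×10⁻⁶×1.0471 = 8.13527×10⁻⁶ m/K
ΔT = 1.90×10⁻³ / 8.13527×10⁻⁶ = 233.551 K
T = 18.2 + 233.551 = 251.751 °C

T = 251.8 °C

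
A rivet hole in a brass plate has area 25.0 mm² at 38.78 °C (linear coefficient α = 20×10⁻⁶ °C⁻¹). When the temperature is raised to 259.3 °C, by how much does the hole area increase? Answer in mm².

ΔA = 0.221 mm²

Area coefficient ≈ 2α; |ΔT| = 220.52 K
ΔA = 2αA₀ΔT = 2(20×10⁻⁶)(25.0)(220.52) = 0.221 mm²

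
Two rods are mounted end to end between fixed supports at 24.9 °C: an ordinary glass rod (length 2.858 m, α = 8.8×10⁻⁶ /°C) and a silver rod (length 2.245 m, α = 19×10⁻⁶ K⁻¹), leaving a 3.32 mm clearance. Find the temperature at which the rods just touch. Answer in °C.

Gap closes when ΔL₁ + ΔL₂ = 3.32 mm = 3.32×10⁻³ m
(α₁L₁ + α₂L₂)ΔT = g
α₁L₁ + α₂L₂ = 8.8×10⁻⁶×2.858 + 19×10⁻⁶×2.245 = 6.78054×10⁻⁵ m/K
ΔT = 3.32×10⁻³ / 6.78054×10⁻⁵ = 48.964 K
T = 24.9 + 48.964 = 73.864 °C

T = 73.9 °C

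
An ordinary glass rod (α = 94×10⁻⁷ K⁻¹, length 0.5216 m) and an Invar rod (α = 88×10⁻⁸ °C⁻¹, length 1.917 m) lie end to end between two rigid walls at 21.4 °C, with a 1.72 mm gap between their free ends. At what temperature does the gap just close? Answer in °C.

Gap closes when ΔL₁ + ΔL₂ = 1.72 mm = 1.72×10⁻³ m
(α₁L₁ + α₂L₂)ΔT = g
α₁L₁ + α₂L₂ = 94×10⁻⁷×0.5216 + 88×10⁻⁸×1.917 = 6.59×10⁻⁶ m/K
ΔT = 1.72×10⁻³ / 6.59×10⁻⁶ = 261.00 K
T = 21.4 + 261.00 = 282.40 °C

T = 282 °C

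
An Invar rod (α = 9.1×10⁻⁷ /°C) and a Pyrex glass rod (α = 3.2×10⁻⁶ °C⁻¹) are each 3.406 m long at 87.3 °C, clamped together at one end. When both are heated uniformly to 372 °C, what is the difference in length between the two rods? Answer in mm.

ΔT = 284.7 K
Invar: ΔL = 9.1×10⁻⁷ × 3.406 m × 284.7 = 8.8242×10⁻⁴ m = 0.88242 mm
Pyrex glass: ΔL = 3.2×10⁻⁶ × 3.406 m × 284.7 = 3.1030×10⁻³ m = 3.1030 mm
difference = 3.1030 − 0.88242 = 2.22058 mm

2.22 mm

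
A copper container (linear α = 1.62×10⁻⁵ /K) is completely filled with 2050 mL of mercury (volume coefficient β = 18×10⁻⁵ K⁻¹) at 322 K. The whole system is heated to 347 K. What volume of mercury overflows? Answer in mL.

6.73 mL

The container also expands: β_container ≈ 3α = 4.86×10⁻⁵ /K
Net overflow = V₀(β_liq − 3α_cont)ΔT
β − 3α = 1.80×10⁻⁴ − 4.86×10⁻⁵ = 1.314×10⁻⁴ /K; ΔT = 25 K
ΔV = 2050 × 1.314×10⁻⁴ × 25 = 6.73 mL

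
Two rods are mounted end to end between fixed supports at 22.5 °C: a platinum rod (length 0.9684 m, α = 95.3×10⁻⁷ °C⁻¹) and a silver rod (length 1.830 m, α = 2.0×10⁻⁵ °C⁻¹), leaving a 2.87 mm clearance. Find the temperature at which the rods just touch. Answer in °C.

T = 85.1 °C

Gap closes when ΔL₁ + ΔL₂ = 2.87 mm = 2.87×10⁻³ m
(α₁L₁ + α₂L₂)ΔT = g
α₁L₁ + α₂L₂ = 95.3×10⁻⁷×0.9684 + 2.0×10⁻⁵×1.830 = 4.5828852×10⁻⁵ m/K
ΔT = 2.87×10⁻³ / 4.5828852×10⁻⁵ = 62.624 K
T = 22.5 + 62.624 = 85.124 °C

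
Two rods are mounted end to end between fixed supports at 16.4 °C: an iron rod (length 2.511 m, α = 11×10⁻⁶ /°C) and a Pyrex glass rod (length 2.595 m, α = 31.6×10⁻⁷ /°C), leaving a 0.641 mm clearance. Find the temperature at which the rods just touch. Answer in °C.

α₁L₁ = 2.7621×10⁻⁵ m/K, α₂L₂ = 8.2002×10⁻⁶ m/K → total 3.58212×10⁻⁵ m/K
ΔT = g/(α₁L₁+α₂L₂) = 6.41×10⁻⁴ / 3.58212×10⁻⁵ = 17.894 K
T = 16.4 + 17.894 = 34.294 °C

T = 34.3 °C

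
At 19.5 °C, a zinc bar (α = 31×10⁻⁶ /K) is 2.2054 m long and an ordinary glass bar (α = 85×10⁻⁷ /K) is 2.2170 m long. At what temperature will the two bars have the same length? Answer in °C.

Equal length when α₁L₁ΔT − α₂L₂ΔT = L₂ − L₁ = 1.16×10⁻² m
α₁L₁ = 6.83674×10⁻⁵, α₂L₂ = 1.88445×10⁻⁵ → Δ(αL) = 4.95229×10⁻⁵ m/K
ΔT = 1.16×10⁻² / 4.95229×10⁻⁵ = 234.235 K, so T = 19.5 + 234.235 = 253.735 °C

T = 253.7 °C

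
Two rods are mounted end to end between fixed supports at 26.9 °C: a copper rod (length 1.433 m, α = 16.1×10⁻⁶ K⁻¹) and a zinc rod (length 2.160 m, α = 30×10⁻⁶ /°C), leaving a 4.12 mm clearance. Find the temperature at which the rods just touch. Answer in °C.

T = 73.8 °C

Gap closes when ΔL₁ + ΔL₂ = 4.12 mm = 4.12×10⁻³ m
(α₁L₁ + α₂L₂)ΔT = g
α₁L₁ + α₂L₂ = 16.1×10⁻⁶×1.433 + 30×10⁻⁶×2.160 = 8.78713×10⁻⁵ m/K
ΔT = 4.12×10⁻³ / 8.78713×10⁻⁵ = 46.887 K
T = 26.9 + 46.887 = 73.787 °C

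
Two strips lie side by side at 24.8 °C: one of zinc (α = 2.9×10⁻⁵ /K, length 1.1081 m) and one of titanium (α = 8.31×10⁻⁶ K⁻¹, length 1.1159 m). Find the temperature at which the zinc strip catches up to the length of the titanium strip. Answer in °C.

T = 366.0 °C

L₁(1 + α₁ΔT) = L₂(1 + α₂ΔT) ⇒ ΔT = (L₂ − L₁)/(α₁L₁ − α₂L₂)
L₂ − L₁ = 1.1159 − 1.1081 = 7.80×10⁻³ m
α₁L₁ − α₂L₂ = 2.9×10⁻⁵×1.1081 − 8.31×10⁻⁶×1.1159 = 2.2861771×10⁻⁵ m/K
ΔT = 7.80×10⁻³ / 2.2861771×10⁻⁵ = 341.181 K
T = 24.8 + 341.181 = 365.981 °C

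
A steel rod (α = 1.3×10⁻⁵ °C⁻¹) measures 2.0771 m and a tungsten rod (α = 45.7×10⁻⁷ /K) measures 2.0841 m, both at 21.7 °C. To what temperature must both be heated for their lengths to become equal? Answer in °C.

Equal length when α₁L₁ΔT − α₂L₂ΔT = L₂ − L₁ = 7.00×10⁻³ m
α₁L₁ = 2.70023×10⁻⁵, α₂L₂ = 9.524337×10⁻⁶ → Δ(αL) = 1.7477963×10⁻⁵ m/K
ΔT = 7.00×10⁻³ / 1.7477963×10⁻⁵ = 400.504 K, so T = 21.7 + 400.504 = 422.204 °C

T = 422.2 °C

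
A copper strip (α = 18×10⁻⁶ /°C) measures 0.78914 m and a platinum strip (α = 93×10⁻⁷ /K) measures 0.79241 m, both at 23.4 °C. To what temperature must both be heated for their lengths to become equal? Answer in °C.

T = 501.8 °C

Equal length when α₁L₁ΔT − α₂L₂ΔT = L₂ − L₁ = 3.27×10⁻³ m
α₁L₁ = 1.420452×10⁻⁵, α₂L₂ = 7.369413×10⁻⁶ → Δ(αL) = 6.835107×10⁻⁶ m/K
ΔT = 3.27×10⁻³ / 6.835107×10⁻⁶ = 478.412 K, so T = 23.4 + 478.412 = 501.812 °C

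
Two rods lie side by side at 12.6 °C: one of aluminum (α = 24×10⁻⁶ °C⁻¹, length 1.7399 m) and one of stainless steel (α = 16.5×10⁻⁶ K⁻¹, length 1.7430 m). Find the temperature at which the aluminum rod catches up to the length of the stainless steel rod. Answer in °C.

T = 251.1 °C

Equal length when α₁L₁ΔT − α₂L₂ΔT = L₂ − L₁ = 3.10×10⁻³ m
α₁L₁ = 4.17576×10⁻⁵, α₂L₂ = 2.87595×10⁻⁵ → Δ(αL) = 1.29981×10⁻⁵ m/K
ΔT = 3.10×10⁻³ / 1.29981×10⁻⁵ = 238.496 K, so T = 12.6 + 238.496 = 251.096 °C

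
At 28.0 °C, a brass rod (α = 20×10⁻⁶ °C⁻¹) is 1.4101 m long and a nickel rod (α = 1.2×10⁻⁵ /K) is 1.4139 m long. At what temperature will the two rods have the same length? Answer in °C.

T = 366.2 °C

L₁(1 + α₁ΔT) = L₂(1 + α₂ΔT) ⇒ ΔT = (L₂ − L₁)/(α₁L₁ − α₂L₂)
L₂ − L₁ = 1.4139 − 1.4101 = 3.80×10⁻³ m
α₁L₁ − α₂L₂ = 20×10⁻⁶×1.4101 − 1.2×10⁻⁵×1.4139 = 1.12352×10⁻⁵ m/K
ΔT = 3.80×10⁻³ / 1.12352×10⁻⁵ = 338.223 K
T = 28.0 + 338.223 = 366.223 °C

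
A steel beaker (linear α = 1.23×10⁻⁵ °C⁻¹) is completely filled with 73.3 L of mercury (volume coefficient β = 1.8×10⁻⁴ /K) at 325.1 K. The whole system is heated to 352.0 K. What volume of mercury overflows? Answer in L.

0.282 L

The beaker also expands: β_container ≈ 3α = 3.69×10⁻⁵ /K
Net overflow = V₀(β_liq − 3α_cont)ΔT
β − 3α = 1.80×10⁻⁴ − 3.69×10⁻⁵ = 1.431×10⁻⁴ /K; ΔT = 26.9 K
ΔV = 73.3 × 1.431×10⁻⁴ × 26.9 = 0.282 L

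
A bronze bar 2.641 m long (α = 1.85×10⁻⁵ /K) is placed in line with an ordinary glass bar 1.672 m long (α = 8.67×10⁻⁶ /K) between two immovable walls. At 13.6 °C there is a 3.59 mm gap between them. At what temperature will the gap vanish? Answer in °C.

α₁L₁ = 4.88585×10⁻⁵ m/K, α₂L₂ = 1.449624×10⁻⁵ m/K → total 6.335474×10⁻⁵ m/K
ΔT = g/(α₁L₁+α₂L₂) = 3.59×10⁻³ / 6.335474×10⁻⁵ = 56.665 K
T = 13.6 + 56.665 = 70.265 °C

T = 70.3 °C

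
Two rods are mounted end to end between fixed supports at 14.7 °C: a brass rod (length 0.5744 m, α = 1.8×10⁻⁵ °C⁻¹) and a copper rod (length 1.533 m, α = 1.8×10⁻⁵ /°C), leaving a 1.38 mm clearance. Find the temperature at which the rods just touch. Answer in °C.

T = 51.1 °C

α₁L₁ = 1.03392×10⁻⁵ m/K, α₂L₂ = 2.7594×10⁻⁵ m/K → total 3.79332×10⁻⁵ m/K
ΔT = g/(α₁L₁+α₂L₂) = 1.38×10⁻³ / 3.79332×10⁻⁵ = 36.380 K
T = 14.7 + 36.380 = 51.080 °C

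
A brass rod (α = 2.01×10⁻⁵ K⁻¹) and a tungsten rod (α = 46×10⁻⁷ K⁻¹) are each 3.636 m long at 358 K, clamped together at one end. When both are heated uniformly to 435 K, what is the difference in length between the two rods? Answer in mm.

ΔT = 77 K
brass: ΔL = 2.01×10⁻⁵ × 3.636 m × 77 = 5.6274×10⁻³ m = 5.6274 mm
tungsten: ΔL = 46×10⁻⁷ × 3.636 m × 77 = 1.2879×10⁻³ m = 1.2879 mm
difference = 5.6274 − 1.2879 = 4.3395 mm

4.34 mm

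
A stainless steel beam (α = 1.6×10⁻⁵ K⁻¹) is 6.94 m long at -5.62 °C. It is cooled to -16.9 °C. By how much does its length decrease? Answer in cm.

|ΔT| = |-16.9 − (-5.62)| = 11.28 K
ΔL = αL₀ΔT = (1.6×10⁻⁵)(6.94)(11.28) = 1.25×10⁻³ m

ΔL = 0.125 cm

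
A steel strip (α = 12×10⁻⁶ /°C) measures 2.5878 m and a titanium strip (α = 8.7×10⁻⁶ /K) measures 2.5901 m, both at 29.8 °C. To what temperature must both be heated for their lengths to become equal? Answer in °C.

T = 299.8 °C

Equal length when α₁L₁ΔT − α₂L₂ΔT = L₂ − L₁ = 2.30×10⁻³ m
α₁L₁ = 3.10536×10⁻⁵, α₂L₂ = 2.253387×10⁻⁵ → Δ(αL) = 8.51973×10⁻⁶ m/K
ΔT = 2.30×10⁻³ / 8.51973×10⁻⁶ = 269.962 K, so T = 29.8 + 269.962 = 299.762 °C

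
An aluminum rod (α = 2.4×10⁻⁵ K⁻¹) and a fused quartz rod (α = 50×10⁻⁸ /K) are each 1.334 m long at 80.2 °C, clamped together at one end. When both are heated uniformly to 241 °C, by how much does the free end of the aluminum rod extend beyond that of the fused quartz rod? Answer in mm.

5.04 mm

ΔT = 160.8 K
aluminum: ΔL = 2.4×10⁻⁵ × 1.334 m × 160.8 = 5.1482×10⁻³ m = 5.1482 mm
fused quartz: ΔL = 50×10⁻⁸ × 1.334 m × 160.8 = 1.0725×10⁻⁴ m = 0.10725 mm
difference = 5.1482 − 0.10725 = 5.04095 mm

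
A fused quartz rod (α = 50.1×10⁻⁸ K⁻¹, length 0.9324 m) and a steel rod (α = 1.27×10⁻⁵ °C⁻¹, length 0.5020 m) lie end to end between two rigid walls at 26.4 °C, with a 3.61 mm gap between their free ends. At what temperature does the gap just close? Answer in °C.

T = 554 °C

α₁L₁ = 4.671324×10⁻⁷ m/K, α₂L₂ = 6.3754×10⁻⁶ m/K → total 6.8425324×10⁻⁶ m/K
ΔT = g/(α₁L₁+α₂L₂) = 3.61×10⁻³ / 6.8425324×10⁻⁶ = 527.58 K
T = 26.4 + 527.58 = 553.98 °C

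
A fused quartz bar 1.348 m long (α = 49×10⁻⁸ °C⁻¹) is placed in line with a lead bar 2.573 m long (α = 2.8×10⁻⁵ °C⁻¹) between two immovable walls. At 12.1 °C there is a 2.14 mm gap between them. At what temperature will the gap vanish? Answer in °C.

T = 41.5 °C

Gap closes when ΔL₁ + ΔL₂ = 2.14 mm = 2.14×10⁻³ m
(α₁L₁ + α₂L₂)ΔT = g
α₁L₁ + α₂L₂ = 49×10⁻⁸×1.348 + 2.8×10⁻⁵×2.573 = 7.270452×10⁻⁵ m/K
ΔT = 2.14×10⁻³ / 7.270452×10⁻⁵ = 29.434 K
T = 12.1 + 29.434 = 41.534 °C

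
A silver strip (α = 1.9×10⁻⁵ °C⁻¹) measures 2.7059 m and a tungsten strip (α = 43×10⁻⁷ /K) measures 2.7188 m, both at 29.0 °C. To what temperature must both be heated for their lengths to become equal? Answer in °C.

L₁(1 + α₁ΔT) = L₂(1 + α₂ΔT) ⇒ ΔT = (L₂ − L₁)/(α₁L₁ − α₂L₂)
L₂ − L₁ = 2.7188 − 2.7059 = 1.29×10⁻² m
α₁L₁ − α₂L₂ = 1.9×10⁻⁵×2.7059 − 43×10⁻⁷×2.7188 = 3.972126×10⁻⁵ m/K
ΔT = 1.29×10⁻² / 3.972126×10⁻⁵ = 324.763 K
T = 29.0 + 324.763 = 353.763 °C

T = 353.8 °C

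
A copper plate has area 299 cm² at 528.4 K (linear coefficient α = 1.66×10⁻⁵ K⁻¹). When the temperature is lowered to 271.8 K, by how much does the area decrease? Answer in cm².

ΔA = 2.55 cm²

Area coefficient ≈ 2α; |ΔT| = 256.6 K
ΔA = 2αA₀ΔT = 2(1.66×10⁻⁵)(299)(256.6) = 2.55 cm²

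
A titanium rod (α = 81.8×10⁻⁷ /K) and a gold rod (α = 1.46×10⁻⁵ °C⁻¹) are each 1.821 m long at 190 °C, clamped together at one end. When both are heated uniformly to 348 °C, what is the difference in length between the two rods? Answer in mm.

1.85 mm

ΔT = 158 K
titanium: ΔL = 81.8×10⁻⁷ × 1.821 m × 158 = 2.3535×10⁻³ m = 2.3535 mm
gold: ΔL = 1.46×10⁻⁵ × 1.821 m × 158 = 4.2007×10⁻³ m = 4.2007 mm
difference = 4.2007 − 2.3535 = 1.8472 mm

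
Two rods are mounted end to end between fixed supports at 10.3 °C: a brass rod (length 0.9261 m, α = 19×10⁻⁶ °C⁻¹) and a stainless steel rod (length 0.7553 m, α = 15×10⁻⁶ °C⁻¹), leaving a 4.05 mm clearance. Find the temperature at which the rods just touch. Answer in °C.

T = 150 °C

α₁L₁ = 1.75959×10⁻⁵ m/K, α₂L₂ = 1.13295×10⁻⁵ m/K → total 2.89254×10⁻⁵ m/K
ΔT = g/(α₁L₁+α₂L₂) = 4.05×10⁻³ / 2.89254×10⁻⁵ = 140.02 K
T = 10.3 + 140.02 = 150.32 °C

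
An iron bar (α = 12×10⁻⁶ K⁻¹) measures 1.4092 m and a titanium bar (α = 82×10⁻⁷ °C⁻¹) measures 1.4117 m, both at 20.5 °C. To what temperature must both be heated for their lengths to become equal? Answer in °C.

Equal length when α₁L₁ΔT − α₂L₂ΔT = L₂ − L₁ = 2.50×10⁻³ m
α₁L₁ = 1.69104×10⁻⁵, α₂L₂ = 1.157594×10⁻⁵ → Δ(αL) = 5.33446×10⁻⁶ m/K
ΔT = 2.50×10⁻³ / 5.33446×10⁻⁶ = 468.651 K, so T = 20.5 + 468.651 = 489.151 °C

T = 489.2 °C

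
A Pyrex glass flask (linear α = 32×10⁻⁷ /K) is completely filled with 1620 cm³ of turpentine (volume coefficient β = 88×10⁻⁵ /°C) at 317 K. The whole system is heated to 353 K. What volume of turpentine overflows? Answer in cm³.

The flask also expands: β_container ≈ 3α = 9.6×10⁻⁶ /K
Net overflow = V₀(β_liq − 3α_cont)ΔT
β − 3α = 8.80×10⁻⁴ − 9.6×10⁻⁶ = 8.704×10⁻⁴ /K; ΔT = 36 K
ΔV = 1620 × 8.704×10⁻⁴ × 36 = 50.8 cm³

50.8 cm³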